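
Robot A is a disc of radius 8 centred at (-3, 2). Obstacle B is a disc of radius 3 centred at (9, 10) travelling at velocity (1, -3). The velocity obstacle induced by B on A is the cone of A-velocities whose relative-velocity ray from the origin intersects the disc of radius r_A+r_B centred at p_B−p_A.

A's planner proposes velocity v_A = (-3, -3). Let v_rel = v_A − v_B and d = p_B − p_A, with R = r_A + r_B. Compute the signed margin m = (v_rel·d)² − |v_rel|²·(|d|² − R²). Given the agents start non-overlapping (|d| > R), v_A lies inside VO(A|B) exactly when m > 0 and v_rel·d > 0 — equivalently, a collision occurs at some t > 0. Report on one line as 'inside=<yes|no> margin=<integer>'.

d = (12, 8),  |d|² = 208;  R = 8+3 = 11,  c = 208−11² = 87
v_rel = (-4, 0),  |v_rel|² = 16;  v_rel·d = (-4)·(12) + (0)·(8) = -48
16·t² + 96·t + 87 = 0  ⇒  m = (-48)² − 16·87 = 912
m = 912 > 0,  v_rel·d = -48 < 0  ⇒  outside

inside=no margin=912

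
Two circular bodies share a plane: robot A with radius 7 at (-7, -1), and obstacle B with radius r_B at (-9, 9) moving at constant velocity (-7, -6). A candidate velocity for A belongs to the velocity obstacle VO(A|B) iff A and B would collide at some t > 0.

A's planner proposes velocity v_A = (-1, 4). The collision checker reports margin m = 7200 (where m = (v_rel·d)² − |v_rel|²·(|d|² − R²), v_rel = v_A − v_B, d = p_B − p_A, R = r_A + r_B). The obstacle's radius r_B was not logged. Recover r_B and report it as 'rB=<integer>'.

m = 7200
d = (-2, 10);  v_rel = (6, 10),  |v_rel|² = 136
v_rel×d = (6)·(10) − (10)·(-2) = 80
since m = R²·136 − 80²:  R² = (6400 + 7200) / 136 = 100
R = √100 = 10  ⇒  r_B = 10 − 7 = 3

rB=3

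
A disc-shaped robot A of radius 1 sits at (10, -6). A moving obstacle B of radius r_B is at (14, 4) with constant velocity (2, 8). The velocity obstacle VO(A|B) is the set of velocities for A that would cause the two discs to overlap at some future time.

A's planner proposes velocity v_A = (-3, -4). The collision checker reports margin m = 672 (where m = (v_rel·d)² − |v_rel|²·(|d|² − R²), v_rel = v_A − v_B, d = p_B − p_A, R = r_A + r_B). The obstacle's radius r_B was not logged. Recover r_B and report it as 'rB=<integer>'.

m = 672
d = (4, 10);  v_rel = (-5, -12),  |v_rel|² = 169
v_rel×d = (-5)·(10) − (-12)·(4) = -2
since m = R²·169 − (-2)²:  R² = (4 + 672) / 169 = 4
R = √4 = 2  ⇒  r_B = 2 − 1 = 1

rB=1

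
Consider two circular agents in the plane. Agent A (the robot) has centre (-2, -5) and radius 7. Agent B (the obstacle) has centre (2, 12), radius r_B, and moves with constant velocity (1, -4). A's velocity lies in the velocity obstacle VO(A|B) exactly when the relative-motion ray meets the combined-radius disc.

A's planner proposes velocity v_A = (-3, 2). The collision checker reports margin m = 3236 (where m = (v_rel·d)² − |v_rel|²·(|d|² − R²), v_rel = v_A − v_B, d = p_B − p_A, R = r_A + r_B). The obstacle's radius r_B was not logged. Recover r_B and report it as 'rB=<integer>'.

m = 3236
d = (4, 17);  v_rel = (-4, 6),  |v_rel|² = 52
v_rel×d = (-4)·(17) − (6)·(4) = -92
since m = R²·52 − (-92)²:  R² = (8464 + 3236) / 52 = 225
R = √225 = 15  ⇒  r_B = 15 − 7 = 8

rB=8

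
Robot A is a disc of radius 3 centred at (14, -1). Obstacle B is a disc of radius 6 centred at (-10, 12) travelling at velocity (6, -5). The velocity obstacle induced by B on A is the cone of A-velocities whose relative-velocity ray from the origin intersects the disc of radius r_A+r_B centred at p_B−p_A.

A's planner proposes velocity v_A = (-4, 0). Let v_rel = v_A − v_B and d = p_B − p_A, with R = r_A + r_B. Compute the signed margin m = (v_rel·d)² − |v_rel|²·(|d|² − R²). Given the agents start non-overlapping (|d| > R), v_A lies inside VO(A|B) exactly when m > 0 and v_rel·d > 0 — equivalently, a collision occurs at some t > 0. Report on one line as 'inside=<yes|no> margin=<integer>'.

d = (-24, 13),  |d|² = 745;  R = 3+6 = 9,  c = 745−9² = 664
v_rel = (-10, 5),  |v_rel|² = 125;  v_rel·d = (-10)·(-24) + (5)·(13) = 305
125·t² − 610·t + 664 = 0  ⇒  m = 305² − 125·664 = 10025
m = 10025 > 0,  v_rel·d = 305 > 0  ⇒  inside

inside=yes margin=10025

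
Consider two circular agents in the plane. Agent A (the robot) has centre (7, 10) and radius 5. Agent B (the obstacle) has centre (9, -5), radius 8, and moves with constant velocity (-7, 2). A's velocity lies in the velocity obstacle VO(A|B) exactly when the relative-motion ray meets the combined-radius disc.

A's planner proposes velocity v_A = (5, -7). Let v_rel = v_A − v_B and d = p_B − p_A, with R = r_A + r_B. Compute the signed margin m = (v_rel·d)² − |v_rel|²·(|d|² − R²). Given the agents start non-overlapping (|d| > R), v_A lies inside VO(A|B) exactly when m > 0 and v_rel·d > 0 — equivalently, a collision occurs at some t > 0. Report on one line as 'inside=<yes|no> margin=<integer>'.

d = (2, -15),  |d|² = 229;  R = 5+8 = 13,  c = 229−13² = 60
v_rel = (12, -9),  |v_rel|² = 225;  v_rel·d = (12)·(2) + (-9)·(-15) = 159
225·t² − 318·t + 60 = 0  ⇒  m = 159² − 225·60 = 11781
m = 11781 > 0,  v_rel·d = 159 > 0  ⇒  inside

inside=yes margin=11781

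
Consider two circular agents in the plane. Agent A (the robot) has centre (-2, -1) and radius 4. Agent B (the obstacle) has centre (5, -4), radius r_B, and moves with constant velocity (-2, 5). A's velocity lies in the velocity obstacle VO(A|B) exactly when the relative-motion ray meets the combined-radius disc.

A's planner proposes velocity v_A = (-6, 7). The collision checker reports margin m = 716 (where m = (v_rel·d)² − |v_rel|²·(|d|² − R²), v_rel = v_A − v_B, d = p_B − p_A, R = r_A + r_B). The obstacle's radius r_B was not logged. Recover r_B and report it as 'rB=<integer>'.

m = 716
d = (7, -3);  v_rel = (-4, 2),  |v_rel|² = 20
v_rel×d = (-4)·(-3) − (2)·(7) = -2
since m = R²·20 − (-2)²:  R² = (4 + 716) / 20 = 36
R = √36 = 6  ⇒  r_B = 6 − 4 = 2

rB=2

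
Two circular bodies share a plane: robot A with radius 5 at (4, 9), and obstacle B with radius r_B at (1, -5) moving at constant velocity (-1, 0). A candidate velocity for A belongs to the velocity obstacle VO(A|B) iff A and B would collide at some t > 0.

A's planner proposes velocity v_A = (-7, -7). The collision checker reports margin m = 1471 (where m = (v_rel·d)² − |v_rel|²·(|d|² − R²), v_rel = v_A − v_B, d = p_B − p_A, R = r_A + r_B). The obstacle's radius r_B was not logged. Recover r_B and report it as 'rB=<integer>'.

m = 1471
d = (-3, -14);  v_rel = (-6, -7),  |v_rel|² = 85
v_rel×d = (-6)·(-14) − (-7)·(-3) = 63
since m = R²·85 − 63²:  R² = (3969 + 1471) / 85 = 64
R = √64 = 8  ⇒  r_B = 8 − 5 = 3

rB=3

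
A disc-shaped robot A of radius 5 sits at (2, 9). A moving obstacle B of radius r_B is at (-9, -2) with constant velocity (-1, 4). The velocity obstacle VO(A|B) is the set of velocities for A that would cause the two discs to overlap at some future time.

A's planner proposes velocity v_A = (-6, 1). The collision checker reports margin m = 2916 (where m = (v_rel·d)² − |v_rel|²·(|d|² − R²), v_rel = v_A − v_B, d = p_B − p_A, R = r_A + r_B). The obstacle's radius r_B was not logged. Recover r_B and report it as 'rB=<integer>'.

m = 2916
d = (-11, -11);  v_rel = (-5, -3),  |v_rel|² = 34
v_rel×d = (-5)·(-11) − (-3)·(-11) = 22
since m = R²·34 − 22²:  R² = (484 + 2916) / 34 = 100
R = √100 = 10  ⇒  r_B = 10 − 5 = 5

rB=5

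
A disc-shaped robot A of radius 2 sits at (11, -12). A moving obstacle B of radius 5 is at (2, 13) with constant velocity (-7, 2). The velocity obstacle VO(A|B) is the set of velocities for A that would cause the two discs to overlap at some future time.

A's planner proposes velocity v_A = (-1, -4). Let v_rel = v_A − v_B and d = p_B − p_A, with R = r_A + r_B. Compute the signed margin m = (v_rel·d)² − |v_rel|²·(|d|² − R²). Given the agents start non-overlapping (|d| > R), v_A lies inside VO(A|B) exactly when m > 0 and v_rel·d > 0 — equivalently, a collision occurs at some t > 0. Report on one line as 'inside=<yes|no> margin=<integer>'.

d = (-9, 25),  |d|² = 706;  R = 2+5 = 7,  c = 706−7² = 657
v_rel = (6, -6),  |v_rel|² = 72;  v_rel·d = (6)·(-9) + (-6)·(25) = -204
72·t² + 408·t + 657 = 0  ⇒  m = (-204)² − 72·657 = -5688
m = -5688 < 0,  v_rel·d = -204 < 0  ⇒  outside

inside=no margin=-5688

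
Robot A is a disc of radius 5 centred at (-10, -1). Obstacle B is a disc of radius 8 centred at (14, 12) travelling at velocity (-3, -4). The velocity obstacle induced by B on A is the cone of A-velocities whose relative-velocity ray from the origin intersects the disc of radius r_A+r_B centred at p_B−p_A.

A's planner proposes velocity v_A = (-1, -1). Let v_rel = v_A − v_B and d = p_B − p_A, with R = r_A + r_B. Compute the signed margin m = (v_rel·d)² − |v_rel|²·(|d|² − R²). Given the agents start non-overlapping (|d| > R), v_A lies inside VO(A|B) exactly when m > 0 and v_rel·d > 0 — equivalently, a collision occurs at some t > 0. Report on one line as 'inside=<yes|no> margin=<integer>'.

d = (24, 13),  |d|² = 745;  R = 5+8 = 13,  c = 745−13² = 576
v_rel = (2, 3),  |v_rel|² = 13;  v_rel·d = (2)·(24) + (3)·(13) = 87
13·t² − 174·t + 576 = 0  ⇒  m = 87² − 13·576 = 81
m = 81 > 0,  v_rel·d = 87 > 0  ⇒  inside

inside=yes margin=81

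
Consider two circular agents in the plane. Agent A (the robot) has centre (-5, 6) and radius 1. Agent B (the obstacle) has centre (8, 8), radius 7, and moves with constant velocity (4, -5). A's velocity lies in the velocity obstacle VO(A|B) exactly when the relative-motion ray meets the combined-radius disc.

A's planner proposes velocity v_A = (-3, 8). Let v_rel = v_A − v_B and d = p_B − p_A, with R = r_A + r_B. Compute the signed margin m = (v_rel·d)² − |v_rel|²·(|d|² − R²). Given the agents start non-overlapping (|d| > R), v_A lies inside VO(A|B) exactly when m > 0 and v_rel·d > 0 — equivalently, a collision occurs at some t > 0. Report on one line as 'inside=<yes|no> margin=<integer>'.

d = (13, 2),  |d|² = 173;  R = 1+7 = 8,  c = 173−8² = 109
v_rel = (-7, 13),  |v_rel|² = 218;  v_rel·d = (-7)·(13) + (13)·(2) = -65
218·t² + 130·t + 109 = 0  ⇒  m = (-65)² − 218·109 = -19537
m = -19537 < 0,  v_rel·d = -65 < 0  ⇒  outside

inside=no margin=-19537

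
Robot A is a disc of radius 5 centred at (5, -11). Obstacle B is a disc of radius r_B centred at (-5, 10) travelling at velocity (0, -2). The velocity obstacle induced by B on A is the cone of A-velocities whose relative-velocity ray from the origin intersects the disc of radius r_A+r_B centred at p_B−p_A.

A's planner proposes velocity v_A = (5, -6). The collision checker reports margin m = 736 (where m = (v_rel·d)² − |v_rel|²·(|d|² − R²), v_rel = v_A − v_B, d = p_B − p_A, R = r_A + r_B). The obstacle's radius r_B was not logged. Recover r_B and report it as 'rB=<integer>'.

m = 736
d = (-10, 21);  v_rel = (5, -4),  |v_rel|² = 41
v_rel×d = (5)·(21) − (-4)·(-10) = 65
since m = R²·41 − 65²:  R² = (4225 + 736) / 41 = 121
R = √121 = 11  ⇒  r_B = 11 − 5 = 6

rB=6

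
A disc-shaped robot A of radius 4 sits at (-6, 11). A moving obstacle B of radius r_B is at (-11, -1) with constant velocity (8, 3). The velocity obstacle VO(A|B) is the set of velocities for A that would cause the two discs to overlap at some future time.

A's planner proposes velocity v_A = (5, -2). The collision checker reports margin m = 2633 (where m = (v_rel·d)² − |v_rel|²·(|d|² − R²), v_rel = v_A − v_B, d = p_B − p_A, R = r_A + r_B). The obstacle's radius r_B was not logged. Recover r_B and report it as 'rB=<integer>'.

m = 2633
d = (-5, -12);  v_rel = (-3, -5),  |v_rel|² = 34
v_rel×d = (-3)·(-12) − (-5)·(-5) = 11
since m = R²·34 − 11²:  R² = (121 + 2633) / 34 = 81
R = √81 = 9  ⇒  r_B = 9 − 4 = 5

rB=5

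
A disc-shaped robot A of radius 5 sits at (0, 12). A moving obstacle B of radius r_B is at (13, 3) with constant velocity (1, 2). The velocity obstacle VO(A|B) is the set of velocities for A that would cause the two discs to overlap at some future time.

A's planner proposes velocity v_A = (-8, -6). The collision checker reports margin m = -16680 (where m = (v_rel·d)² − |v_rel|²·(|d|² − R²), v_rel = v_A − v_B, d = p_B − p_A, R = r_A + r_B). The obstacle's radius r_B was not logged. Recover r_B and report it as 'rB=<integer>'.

m = -16680
d = (13, -9);  v_rel = (-9, -8),  |v_rel|² = 145
v_rel×d = (-9)·(-9) − (-8)·(13) = 185
since m = R²·145 − 185²:  R² = (34225 + -16680) / 145 = 121
R = √121 = 11  ⇒  r_B = 11 − 5 = 6

rB=6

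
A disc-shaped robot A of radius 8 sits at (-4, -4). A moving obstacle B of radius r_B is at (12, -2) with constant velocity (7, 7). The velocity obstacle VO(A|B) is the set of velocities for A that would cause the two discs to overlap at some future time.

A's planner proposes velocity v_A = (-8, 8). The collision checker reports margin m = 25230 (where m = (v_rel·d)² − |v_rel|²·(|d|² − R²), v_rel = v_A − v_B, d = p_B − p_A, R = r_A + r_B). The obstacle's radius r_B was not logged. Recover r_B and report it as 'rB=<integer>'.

m = 25230
d = (16, 2);  v_rel = (-15, 1),  |v_rel|² = 226
v_rel×d = (-15)·(2) − (1)·(16) = -46
since m = R²·226 − (-46)²:  R² = (2116 + 25230) / 226 = 121
R = √121 = 11  ⇒  r_B = 11 − 8 = 3

rB=3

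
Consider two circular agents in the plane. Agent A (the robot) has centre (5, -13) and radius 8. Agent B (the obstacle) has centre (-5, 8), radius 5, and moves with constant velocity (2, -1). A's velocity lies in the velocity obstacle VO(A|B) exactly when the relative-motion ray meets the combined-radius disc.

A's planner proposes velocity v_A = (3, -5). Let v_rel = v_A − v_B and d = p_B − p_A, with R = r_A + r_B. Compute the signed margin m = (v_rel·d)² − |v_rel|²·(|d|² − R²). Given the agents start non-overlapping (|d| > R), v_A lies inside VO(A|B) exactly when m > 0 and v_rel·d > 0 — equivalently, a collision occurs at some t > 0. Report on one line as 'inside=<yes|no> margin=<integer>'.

d = (-10, 21),  |d|² = 541;  R = 8+5 = 13,  c = 541−13² = 372
v_rel = (1, -4),  |v_rel|² = 17;  v_rel·d = (1)·(-10) + (-4)·(21) = -94
17·t² + 188·t + 372 = 0  ⇒  m = (-94)² − 17·372 = 2512
m = 2512 > 0,  v_rel·d = -94 < 0  ⇒  outside

inside=no margin=2512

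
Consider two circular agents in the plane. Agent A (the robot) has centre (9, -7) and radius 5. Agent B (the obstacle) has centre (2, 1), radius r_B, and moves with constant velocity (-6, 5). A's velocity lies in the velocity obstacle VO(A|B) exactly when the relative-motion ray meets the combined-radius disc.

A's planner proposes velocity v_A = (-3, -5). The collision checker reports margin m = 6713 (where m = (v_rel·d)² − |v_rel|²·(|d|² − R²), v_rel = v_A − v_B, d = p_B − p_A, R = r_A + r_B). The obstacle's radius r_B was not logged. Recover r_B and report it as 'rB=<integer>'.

m = 6713
d = (-7, 8);  v_rel = (3, -10),  |v_rel|² = 109
v_rel×d = (3)·(8) − (-10)·(-7) = -46
since m = R²·109 − (-46)²:  R² = (2116 + 6713) / 109 = 81
R = √81 = 9  ⇒  r_B = 9 − 5 = 4

rB=4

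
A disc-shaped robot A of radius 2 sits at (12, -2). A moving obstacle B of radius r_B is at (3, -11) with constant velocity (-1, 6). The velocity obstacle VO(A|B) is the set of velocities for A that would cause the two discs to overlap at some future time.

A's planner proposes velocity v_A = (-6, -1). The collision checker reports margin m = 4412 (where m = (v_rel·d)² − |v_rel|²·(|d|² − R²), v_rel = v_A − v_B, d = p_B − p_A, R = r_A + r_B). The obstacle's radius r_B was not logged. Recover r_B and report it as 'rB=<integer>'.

m = 4412
d = (-9, -9);  v_rel = (-5, -7),  |v_rel|² = 74
v_rel×d = (-5)·(-9) − (-7)·(-9) = -18
since m = R²·74 − (-18)²:  R² = (324 + 4412) / 74 = 64
R = √64 = 8  ⇒  r_B = 8 − 2 = 6

rB=6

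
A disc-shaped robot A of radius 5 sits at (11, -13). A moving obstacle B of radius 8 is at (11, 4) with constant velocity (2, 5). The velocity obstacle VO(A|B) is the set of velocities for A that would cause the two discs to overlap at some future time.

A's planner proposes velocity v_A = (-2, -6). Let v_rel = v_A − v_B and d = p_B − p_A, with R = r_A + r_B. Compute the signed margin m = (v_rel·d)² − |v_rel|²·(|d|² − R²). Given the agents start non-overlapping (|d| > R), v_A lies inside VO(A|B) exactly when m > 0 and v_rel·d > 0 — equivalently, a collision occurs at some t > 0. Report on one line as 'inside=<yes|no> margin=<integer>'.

d = (0, 17),  |d|² = 289;  R = 5+8 = 13,  c = 289−13² = 120
v_rel = (-4, -11),  |v_rel|² = 137;  v_rel·d = (-4)·(0) + (-11)·(17) = -187
137·t² + 374·t + 120 = 0  ⇒  m = (-187)² − 137·120 = 18529
m = 18529 > 0,  v_rel·d = -187 < 0  ⇒  outside

inside=no margin=18529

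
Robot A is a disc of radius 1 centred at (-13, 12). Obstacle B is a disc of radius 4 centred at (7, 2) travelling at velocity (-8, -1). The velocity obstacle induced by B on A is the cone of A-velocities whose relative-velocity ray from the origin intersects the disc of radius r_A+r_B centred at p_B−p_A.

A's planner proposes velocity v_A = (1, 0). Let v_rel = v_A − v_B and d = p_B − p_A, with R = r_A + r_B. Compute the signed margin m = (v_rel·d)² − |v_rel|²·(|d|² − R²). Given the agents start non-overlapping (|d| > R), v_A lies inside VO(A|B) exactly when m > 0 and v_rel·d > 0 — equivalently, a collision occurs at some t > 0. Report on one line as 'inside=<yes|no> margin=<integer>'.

d = (20, -10),  |d|² = 500;  R = 1+4 = 5,  c = 500−5² = 475
v_rel = (9, 1),  |v_rel|² = 82;  v_rel·d = (9)·(20) + (1)·(-10) = 170
82·t² − 340·t + 475 = 0  ⇒  m = 170² − 82·475 = -10050
m = -10050 < 0,  v_rel·d = 170 > 0  ⇒  outside

inside=no margin=-10050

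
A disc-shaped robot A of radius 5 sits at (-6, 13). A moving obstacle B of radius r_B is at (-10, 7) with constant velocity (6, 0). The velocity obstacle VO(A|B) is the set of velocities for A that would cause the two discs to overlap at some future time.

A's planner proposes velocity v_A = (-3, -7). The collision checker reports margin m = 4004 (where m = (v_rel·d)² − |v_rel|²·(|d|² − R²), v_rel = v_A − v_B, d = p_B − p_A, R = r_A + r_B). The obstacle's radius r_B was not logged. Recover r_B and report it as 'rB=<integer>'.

m = 4004
d = (-4, -6);  v_rel = (-9, -7),  |v_rel|² = 130
v_rel×d = (-9)·(-6) − (-7)·(-4) = 26
since m = R²·130 − 26²:  R² = (676 + 4004) / 130 = 36
R = √36 = 6  ⇒  r_B = 6 − 5 = 1

rB=1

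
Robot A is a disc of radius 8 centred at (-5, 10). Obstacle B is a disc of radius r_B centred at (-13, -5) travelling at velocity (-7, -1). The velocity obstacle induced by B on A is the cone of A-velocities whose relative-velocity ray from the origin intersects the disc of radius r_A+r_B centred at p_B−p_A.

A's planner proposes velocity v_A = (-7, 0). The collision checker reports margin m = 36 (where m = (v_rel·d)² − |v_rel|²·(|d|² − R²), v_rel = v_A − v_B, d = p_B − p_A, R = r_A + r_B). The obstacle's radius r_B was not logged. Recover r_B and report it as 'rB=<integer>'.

m = 36
d = (-8, -15);  v_rel = (0, 1),  |v_rel|² = 1
v_rel×d = (0)·(-15) − (1)·(-8) = 8
since m = R²·1 − 8²:  R² = (64 + 36) / 1 = 100
R = √100 = 10  ⇒  r_B = 10 − 8 = 2

rB=2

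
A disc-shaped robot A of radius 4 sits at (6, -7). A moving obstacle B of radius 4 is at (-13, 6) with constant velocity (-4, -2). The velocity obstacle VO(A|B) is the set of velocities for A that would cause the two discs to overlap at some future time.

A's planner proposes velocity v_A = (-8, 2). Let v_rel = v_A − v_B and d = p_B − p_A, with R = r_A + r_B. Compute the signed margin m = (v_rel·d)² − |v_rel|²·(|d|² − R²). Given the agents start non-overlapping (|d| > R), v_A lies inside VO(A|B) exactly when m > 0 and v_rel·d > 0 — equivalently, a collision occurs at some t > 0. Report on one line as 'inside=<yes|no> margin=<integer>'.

d = (-19, 13),  |d|² = 530;  R = 4+4 = 8,  c = 530−8² = 466
v_rel = (-4, 4),  |v_rel|² = 32;  v_rel·d = (-4)·(-19) + (4)·(13) = 128
32·t² − 256·t + 466 = 0  ⇒  m = 128² − 32·466 = 1472
m = 1472 > 0,  v_rel·d = 128 > 0  ⇒  inside

inside=yes margin=1472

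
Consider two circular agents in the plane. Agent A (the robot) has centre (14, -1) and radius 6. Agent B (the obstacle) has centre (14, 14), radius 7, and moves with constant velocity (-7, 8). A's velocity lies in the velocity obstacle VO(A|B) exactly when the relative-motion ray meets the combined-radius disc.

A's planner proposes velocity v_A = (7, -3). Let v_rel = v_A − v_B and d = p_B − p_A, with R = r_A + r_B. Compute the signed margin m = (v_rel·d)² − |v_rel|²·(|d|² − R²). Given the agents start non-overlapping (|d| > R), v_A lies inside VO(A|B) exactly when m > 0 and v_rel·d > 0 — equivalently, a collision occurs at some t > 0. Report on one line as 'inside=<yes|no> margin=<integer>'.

d = (0, 15),  |d|² = 225;  R = 6+7 = 13,  c = 225−13² = 56
v_rel = (14, -11),  |v_rel|² = 317;  v_rel·d = (14)·(0) + (-11)·(15) = -165
317·t² + 330·t + 56 = 0  ⇒  m = (-165)² − 317·56 = 9473
m = 9473 > 0,  v_rel·d = -165 < 0  ⇒  outside

inside=no margin=9473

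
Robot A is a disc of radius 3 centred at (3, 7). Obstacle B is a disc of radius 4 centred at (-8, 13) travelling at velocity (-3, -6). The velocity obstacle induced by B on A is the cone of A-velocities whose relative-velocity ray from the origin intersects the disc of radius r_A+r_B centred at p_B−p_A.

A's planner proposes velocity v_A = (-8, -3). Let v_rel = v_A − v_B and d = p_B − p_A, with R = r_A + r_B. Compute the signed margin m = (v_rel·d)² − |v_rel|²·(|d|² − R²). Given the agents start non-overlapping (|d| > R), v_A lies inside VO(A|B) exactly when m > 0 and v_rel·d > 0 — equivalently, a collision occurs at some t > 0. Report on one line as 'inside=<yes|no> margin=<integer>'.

d = (-11, 6),  |d|² = 157;  R = 3+4 = 7,  c = 157−7² = 108
v_rel = (-5, 3),  |v_rel|² = 34;  v_rel·d = (-5)·(-11) + (3)·(6) = 73
34·t² − 146·t + 108 = 0  ⇒  m = 73² − 34·108 = 1657
m = 1657 > 0,  v_rel·d = 73 > 0  ⇒  inside

inside=yes margin=1657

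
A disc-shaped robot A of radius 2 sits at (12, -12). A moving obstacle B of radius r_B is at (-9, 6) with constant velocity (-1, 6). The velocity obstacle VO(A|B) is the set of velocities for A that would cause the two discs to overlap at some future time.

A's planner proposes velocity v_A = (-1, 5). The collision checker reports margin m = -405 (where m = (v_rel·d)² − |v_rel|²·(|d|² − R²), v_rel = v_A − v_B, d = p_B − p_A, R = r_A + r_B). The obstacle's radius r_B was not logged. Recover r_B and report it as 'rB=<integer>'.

m = -405
d = (-21, 18);  v_rel = (0, -1),  |v_rel|² = 1
v_rel×d = (0)·(18) − (-1)·(-21) = -21
since m = R²·1 − (-21)²:  R² = (441 + -405) / 1 = 36
R = √36 = 6  ⇒  r_B = 6 − 2 = 4

rB=4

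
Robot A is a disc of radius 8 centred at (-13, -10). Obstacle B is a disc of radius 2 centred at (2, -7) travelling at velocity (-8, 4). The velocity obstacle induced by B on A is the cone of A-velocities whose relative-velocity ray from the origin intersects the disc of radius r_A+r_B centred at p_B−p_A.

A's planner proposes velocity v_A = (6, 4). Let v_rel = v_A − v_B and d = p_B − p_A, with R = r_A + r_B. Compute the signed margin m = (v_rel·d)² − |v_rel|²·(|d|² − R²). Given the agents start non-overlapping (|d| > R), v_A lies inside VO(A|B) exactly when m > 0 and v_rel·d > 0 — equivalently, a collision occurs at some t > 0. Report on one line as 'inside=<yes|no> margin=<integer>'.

d = (15, 3),  |d|² = 234;  R = 8+2 = 10,  c = 234−10² = 134
v_rel = (14, 0),  |v_rel|² = 196;  v_rel·d = (14)·(15) + (0)·(3) = 210
196·t² − 420·t + 134 = 0  ⇒  m = 210² − 196·134 = 17836
m = 17836 > 0,  v_rel·d = 210 > 0  ⇒  inside

inside=yes margin=17836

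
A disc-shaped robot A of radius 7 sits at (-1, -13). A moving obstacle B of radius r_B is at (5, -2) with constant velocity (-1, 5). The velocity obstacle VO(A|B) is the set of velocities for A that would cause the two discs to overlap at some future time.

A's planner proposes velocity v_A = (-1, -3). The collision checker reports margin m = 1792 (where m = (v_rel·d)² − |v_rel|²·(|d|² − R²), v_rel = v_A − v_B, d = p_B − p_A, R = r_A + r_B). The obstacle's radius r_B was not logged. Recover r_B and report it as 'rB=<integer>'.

m = 1792
d = (6, 11);  v_rel = (0, -8),  |v_rel|² = 64
v_rel×d = (0)·(11) − (-8)·(6) = 48
since m = R²·64 − 48²:  R² = (2304 + 1792) / 64 = 64
R = √64 = 8  ⇒  r_B = 8 − 7 = 1

rB=1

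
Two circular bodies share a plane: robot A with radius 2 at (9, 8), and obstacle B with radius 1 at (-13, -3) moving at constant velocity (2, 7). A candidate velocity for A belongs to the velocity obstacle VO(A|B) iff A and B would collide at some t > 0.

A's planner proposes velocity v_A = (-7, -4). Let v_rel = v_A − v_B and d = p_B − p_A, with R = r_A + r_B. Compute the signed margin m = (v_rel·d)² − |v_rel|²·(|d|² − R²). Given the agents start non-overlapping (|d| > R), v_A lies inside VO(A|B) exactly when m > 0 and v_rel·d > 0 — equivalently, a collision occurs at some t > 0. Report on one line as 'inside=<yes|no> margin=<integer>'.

d = (-22, -11),  |d|² = 605;  R = 2+1 = 3,  c = 605−3² = 596
v_rel = (-9, -11),  |v_rel|² = 202;  v_rel·d = (-9)·(-22) + (-11)·(-11) = 319
202·t² − 638·t + 596 = 0  ⇒  m = 319² − 202·596 = -18631
m = -18631 < 0,  v_rel·d = 319 > 0  ⇒  outside

inside=no margin=-18631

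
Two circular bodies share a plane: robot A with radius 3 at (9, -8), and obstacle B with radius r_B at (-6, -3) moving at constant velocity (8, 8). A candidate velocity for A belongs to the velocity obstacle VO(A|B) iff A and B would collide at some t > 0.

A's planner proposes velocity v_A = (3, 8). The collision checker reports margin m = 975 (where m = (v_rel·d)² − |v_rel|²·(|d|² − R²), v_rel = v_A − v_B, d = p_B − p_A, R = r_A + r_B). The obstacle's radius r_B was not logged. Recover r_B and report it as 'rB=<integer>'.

m = 975
d = (-15, 5);  v_rel = (-5, 0),  |v_rel|² = 25
v_rel×d = (-5)·(5) − (0)·(-15) = -25
since m = R²·25 − (-25)²:  R² = (625 + 975) / 25 = 64
R = √64 = 8  ⇒  r_B = 8 − 3 = 5

rB=5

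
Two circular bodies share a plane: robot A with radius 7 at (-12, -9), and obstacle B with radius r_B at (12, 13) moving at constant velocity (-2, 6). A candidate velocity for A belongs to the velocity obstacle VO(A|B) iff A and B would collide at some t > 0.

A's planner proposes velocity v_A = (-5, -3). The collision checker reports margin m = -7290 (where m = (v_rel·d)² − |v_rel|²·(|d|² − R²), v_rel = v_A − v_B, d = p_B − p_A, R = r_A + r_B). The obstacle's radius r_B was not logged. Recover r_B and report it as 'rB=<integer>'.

m = -7290
d = (24, 22);  v_rel = (-3, -9),  |v_rel|² = 90
v_rel×d = (-3)·(22) − (-9)·(24) = 150
since m = R²·90 − 150²:  R² = (22500 + -7290) / 90 = 169
R = √169 = 13  ⇒  r_B = 13 − 7 = 6

rB=6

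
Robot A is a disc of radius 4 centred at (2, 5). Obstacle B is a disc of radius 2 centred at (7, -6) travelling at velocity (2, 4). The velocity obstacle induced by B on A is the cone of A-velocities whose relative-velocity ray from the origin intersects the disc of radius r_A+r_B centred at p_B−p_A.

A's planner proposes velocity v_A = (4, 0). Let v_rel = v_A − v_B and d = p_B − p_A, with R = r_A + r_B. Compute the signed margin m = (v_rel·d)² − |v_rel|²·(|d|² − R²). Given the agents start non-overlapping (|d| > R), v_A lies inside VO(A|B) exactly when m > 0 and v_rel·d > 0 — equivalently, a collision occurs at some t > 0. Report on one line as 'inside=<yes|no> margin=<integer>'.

d = (5, -11),  |d|² = 146;  R = 4+2 = 6,  c = 146−6² = 110
v_rel = (2, -4),  |v_rel|² = 20;  v_rel·d = (2)·(5) + (-4)·(-11) = 54
20·t² − 108·t + 110 = 0  ⇒  m = 54² − 20·110 = 716
m = 716 > 0,  v_rel·d = 54 > 0  ⇒  inside

inside=yes margin=716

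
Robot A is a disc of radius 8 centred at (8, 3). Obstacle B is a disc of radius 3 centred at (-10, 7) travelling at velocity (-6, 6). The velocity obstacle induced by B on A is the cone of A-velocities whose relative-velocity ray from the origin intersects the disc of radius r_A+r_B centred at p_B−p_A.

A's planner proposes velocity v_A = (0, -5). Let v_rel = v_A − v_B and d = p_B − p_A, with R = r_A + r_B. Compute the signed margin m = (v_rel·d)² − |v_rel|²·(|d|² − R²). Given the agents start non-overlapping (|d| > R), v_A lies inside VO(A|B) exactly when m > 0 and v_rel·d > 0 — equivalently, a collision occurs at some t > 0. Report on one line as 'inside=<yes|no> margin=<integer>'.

d = (-18, 4),  |d|² = 340;  R = 8+3 = 11,  c = 340−11² = 219
v_rel = (6, -11),  |v_rel|² = 157;  v_rel·d = (6)·(-18) + (-11)·(4) = -152
157·t² + 304·t + 219 = 0  ⇒  m = (-152)² − 157·219 = -11279
m = -11279 < 0,  v_rel·d = -152 < 0  ⇒  outside

inside=no margin=-11279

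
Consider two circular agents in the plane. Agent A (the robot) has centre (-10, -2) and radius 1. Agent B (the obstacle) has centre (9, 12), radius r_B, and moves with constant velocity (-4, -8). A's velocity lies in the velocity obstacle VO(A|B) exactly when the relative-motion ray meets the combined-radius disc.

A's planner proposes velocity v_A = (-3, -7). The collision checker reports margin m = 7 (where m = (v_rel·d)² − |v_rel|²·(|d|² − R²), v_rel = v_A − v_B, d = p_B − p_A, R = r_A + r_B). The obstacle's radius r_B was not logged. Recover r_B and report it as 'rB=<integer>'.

m = 7
d = (19, 14);  v_rel = (1, 1),  |v_rel|² = 2
v_rel×d = (1)·(14) − (1)·(19) = -5
since m = R²·2 − (-5)²:  R² = (25 + 7) / 2 = 16
R = √16 = 4  ⇒  r_B = 4 − 1 = 3

rB=3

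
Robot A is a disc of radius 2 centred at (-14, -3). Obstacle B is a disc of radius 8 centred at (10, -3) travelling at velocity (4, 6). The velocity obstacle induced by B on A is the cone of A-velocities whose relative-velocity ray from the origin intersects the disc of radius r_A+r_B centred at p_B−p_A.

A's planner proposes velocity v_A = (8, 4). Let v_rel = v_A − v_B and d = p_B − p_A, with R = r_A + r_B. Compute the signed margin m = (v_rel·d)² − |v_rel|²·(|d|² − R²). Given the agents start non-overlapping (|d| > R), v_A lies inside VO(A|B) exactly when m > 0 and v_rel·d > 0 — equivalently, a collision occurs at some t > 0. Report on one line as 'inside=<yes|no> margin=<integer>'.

d = (24, 0),  |d|² = 576;  R = 2+8 = 10,  c = 576−10² = 476
v_rel = (4, -2),  |v_rel|² = 20;  v_rel·d = (4)·(24) + (-2)·(0) = 96
20·t² − 192·t + 476 = 0  ⇒  m = 96² − 20·476 = -304
m = -304 < 0,  v_rel·d = 96 > 0  ⇒  outside

inside=no margin=-304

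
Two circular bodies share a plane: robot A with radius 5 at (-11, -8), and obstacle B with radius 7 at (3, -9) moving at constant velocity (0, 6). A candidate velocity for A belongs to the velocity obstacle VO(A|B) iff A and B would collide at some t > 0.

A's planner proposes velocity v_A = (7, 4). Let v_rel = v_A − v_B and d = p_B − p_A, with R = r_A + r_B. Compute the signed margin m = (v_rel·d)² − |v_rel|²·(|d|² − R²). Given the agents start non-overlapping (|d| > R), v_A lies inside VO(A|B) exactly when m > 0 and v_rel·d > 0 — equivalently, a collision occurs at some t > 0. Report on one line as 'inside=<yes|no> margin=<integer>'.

d = (14, -1),  |d|² = 197;  R = 5+7 = 12,  c = 197−12² = 53
v_rel = (7, -2),  |v_rel|² = 53;  v_rel·d = (7)·(14) + (-2)·(-1) = 100
53·t² − 200·t + 53 = 0  ⇒  m = 100² − 53·53 = 7191
m = 7191 > 0,  v_rel·d = 100 > 0  ⇒  inside

inside=yes margin=7191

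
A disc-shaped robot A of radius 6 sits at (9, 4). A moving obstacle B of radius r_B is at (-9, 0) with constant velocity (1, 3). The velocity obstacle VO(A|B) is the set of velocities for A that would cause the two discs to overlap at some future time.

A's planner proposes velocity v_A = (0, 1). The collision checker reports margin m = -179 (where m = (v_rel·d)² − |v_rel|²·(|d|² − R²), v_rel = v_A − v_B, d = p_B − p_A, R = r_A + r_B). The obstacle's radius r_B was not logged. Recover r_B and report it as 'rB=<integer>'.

m = -179
d = (-18, -4);  v_rel = (-1, -2),  |v_rel|² = 5
v_rel×d = (-1)·(-4) − (-2)·(-18) = -32
since m = R²·5 − (-32)²:  R² = (1024 + -179) / 5 = 169
R = √169 = 13  ⇒  r_B = 13 − 6 = 7

rB=7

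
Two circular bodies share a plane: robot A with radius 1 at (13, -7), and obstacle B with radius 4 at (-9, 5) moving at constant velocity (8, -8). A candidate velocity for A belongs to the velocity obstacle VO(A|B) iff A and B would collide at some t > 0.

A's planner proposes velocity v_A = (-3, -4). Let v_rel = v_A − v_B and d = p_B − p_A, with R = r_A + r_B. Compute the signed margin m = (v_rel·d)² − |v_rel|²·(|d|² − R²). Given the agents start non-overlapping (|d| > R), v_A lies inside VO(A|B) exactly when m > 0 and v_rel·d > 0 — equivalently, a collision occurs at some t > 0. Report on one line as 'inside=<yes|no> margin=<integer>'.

d = (-22, 12),  |d|² = 628;  R = 1+4 = 5,  c = 628−5² = 603
v_rel = (-11, 4),  |v_rel|² = 137;  v_rel·d = (-11)·(-22) + (4)·(12) = 290
137·t² − 580·t + 603 = 0  ⇒  m = 290² − 137·603 = 1489
m = 1489 > 0,  v_rel·d = 290 > 0  ⇒  inside

inside=yes margin=1489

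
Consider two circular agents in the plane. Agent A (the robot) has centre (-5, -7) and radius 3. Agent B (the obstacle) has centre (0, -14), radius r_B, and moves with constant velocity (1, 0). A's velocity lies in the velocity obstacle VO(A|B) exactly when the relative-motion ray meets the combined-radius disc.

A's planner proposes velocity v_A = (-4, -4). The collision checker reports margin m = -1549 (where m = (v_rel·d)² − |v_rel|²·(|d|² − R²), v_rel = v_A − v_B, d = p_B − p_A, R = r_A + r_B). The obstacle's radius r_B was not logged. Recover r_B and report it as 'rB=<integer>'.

m = -1549
d = (5, -7);  v_rel = (-5, -4),  |v_rel|² = 41
v_rel×d = (-5)·(-7) − (-4)·(5) = 55
since m = R²·41 − 55²:  R² = (3025 + -1549) / 41 = 36
R = √36 = 6  ⇒  r_B = 6 − 3 = 3

rB=3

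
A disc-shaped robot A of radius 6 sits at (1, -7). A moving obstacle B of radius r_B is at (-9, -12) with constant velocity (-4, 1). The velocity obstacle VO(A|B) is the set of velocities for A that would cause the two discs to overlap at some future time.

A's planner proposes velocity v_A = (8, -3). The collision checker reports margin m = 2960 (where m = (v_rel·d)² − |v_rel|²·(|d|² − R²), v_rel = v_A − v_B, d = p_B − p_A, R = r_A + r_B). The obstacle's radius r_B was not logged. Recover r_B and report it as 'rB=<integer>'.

m = 2960
d = (-10, -5);  v_rel = (12, -4),  |v_rel|² = 160
v_rel×d = (12)·(-5) − (-4)·(-10) = -100
since m = R²·160 − (-100)²:  R² = (10000 + 2960) / 160 = 81
R = √81 = 9  ⇒  r_B = 9 − 6 = 3

rB=3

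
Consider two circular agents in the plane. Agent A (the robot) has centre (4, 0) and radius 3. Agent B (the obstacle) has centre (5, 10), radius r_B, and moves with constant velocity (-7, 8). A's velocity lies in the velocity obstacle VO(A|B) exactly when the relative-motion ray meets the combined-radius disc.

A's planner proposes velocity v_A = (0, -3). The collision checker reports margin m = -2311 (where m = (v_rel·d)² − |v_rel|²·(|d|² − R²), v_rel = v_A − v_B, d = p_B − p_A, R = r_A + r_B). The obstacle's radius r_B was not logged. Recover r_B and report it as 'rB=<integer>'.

m = -2311
d = (1, 10);  v_rel = (7, -11),  |v_rel|² = 170
v_rel×d = (7)·(10) − (-11)·(1) = 81
since m = R²·170 − 81²:  R² = (6561 + -2311) / 170 = 25
R = √25 = 5  ⇒  r_B = 5 − 3 = 2

rB=2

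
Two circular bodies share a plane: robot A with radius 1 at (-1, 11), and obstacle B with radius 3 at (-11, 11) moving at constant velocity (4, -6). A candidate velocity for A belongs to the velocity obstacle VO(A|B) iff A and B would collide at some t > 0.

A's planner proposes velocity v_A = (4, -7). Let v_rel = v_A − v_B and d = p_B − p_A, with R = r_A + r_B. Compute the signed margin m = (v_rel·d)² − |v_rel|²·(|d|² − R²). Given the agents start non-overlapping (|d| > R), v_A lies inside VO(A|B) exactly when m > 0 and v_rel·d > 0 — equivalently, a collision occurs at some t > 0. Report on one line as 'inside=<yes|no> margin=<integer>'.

d = (-10, 0),  |d|² = 100;  R = 1+3 = 4,  c = 100−4² = 84
v_rel = (0, -1),  |v_rel|² = 1;  v_rel·d = (0)·(-10) + (-1)·(0) = 0
1·t² − 0·t + 84 = 0  ⇒  m = 0² − 1·84 = -84
m = -84 < 0,  v_rel·d = 0 = 0  ⇒  outside

inside=no margin=-84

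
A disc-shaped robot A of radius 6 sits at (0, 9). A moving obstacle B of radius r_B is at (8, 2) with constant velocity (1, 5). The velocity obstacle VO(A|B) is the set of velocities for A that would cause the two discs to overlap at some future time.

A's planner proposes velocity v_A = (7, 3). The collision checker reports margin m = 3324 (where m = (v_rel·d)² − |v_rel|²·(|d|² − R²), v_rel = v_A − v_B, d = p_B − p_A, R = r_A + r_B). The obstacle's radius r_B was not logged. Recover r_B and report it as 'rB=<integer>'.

m = 3324
d = (8, -7);  v_rel = (6, -2),  |v_rel|² = 40
v_rel×d = (6)·(-7) − (-2)·(8) = -26
since m = R²·40 − (-26)²:  R² = (676 + 3324) / 40 = 100
R = √100 = 10  ⇒  r_B = 10 − 6 = 4

rB=4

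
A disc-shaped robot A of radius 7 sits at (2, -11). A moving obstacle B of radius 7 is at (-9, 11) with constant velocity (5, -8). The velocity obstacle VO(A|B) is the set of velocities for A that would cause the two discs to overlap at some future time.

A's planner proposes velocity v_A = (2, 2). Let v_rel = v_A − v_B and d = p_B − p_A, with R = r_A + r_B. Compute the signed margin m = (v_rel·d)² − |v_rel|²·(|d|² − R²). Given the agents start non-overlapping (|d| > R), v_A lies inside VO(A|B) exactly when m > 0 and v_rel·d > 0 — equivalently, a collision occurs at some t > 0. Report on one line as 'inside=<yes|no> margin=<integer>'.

d = (-11, 22),  |d|² = 605;  R = 7+7 = 14,  c = 605−14² = 409
v_rel = (-3, 10),  |v_rel|² = 109;  v_rel·d = (-3)·(-11) + (10)·(22) = 253
109·t² − 506·t + 409 = 0  ⇒  m = 253² − 109·409 = 19428
m = 19428 > 0,  v_rel·d = 253 > 0  ⇒  inside

inside=yes margin=19428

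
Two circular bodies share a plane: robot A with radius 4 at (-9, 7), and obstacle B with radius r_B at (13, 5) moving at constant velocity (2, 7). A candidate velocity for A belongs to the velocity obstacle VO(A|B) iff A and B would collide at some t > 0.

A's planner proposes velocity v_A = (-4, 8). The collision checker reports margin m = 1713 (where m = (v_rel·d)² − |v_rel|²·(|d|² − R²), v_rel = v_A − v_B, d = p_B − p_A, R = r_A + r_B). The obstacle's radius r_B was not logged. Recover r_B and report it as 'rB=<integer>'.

m = 1713
d = (22, -2);  v_rel = (-6, 1),  |v_rel|² = 37
v_rel×d = (-6)·(-2) − (1)·(22) = -10
since m = R²·37 − (-10)²:  R² = (100 + 1713) / 37 = 49
R = √49 = 7  ⇒  r_B = 7 − 4 = 3

rB=3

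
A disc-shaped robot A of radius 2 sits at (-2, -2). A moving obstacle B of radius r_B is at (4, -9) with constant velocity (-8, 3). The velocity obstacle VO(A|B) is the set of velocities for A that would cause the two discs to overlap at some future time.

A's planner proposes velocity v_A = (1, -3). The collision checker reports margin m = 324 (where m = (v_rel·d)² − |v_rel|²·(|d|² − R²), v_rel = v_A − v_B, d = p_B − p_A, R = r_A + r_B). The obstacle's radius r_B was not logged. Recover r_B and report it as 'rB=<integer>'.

m = 324
d = (6, -7);  v_rel = (9, -6),  |v_rel|² = 117
v_rel×d = (9)·(-7) − (-6)·(6) = -27
since m = R²·117 − (-27)²:  R² = (729 + 324) / 117 = 9
R = √9 = 3  ⇒  r_B = 3 − 2 = 1

rB=1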